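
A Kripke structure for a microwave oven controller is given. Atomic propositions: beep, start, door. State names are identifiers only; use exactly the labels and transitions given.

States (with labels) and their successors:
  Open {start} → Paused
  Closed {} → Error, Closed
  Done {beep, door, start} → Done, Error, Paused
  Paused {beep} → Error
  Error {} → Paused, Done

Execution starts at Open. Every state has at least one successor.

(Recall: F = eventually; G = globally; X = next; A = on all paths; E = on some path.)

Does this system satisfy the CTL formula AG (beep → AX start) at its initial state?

States satisfying beep → AX start: {Open, Closed, Error}.
States satisfying AG (beep → AX start): ∅.
Done is reachable from Open and violates beep → AX start, so AG fails at Open.
Open ∉ Sat(AG (beep → AX start)).

Does not hold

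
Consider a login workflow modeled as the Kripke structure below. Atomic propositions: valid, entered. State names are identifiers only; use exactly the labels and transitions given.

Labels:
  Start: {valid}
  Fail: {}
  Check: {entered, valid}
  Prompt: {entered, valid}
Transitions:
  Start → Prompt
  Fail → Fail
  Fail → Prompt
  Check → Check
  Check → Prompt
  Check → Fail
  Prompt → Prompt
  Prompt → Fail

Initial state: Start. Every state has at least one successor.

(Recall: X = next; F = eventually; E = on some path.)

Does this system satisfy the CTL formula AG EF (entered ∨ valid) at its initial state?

Holds

States satisfying EF (entered ∨ valid): {Start, Fail, Check, Prompt}.
States satisfying AG EF (entered ∨ valid): {Start, Fail, Check, Prompt}.
Every state reachable from Start satisfies EF (entered ∨ valid).
Start ∈ Sat(AG EF (entered ∨ valid)).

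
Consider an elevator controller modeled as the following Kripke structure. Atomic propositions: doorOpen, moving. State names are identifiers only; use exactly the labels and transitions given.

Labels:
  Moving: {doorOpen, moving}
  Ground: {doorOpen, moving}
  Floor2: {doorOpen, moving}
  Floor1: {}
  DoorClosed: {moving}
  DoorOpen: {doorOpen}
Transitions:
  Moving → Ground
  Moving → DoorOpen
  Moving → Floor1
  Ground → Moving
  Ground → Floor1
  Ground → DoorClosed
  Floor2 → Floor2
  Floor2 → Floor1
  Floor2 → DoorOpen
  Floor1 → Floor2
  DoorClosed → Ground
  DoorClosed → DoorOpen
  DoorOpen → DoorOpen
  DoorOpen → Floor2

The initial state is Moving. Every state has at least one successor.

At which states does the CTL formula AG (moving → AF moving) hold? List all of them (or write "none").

States satisfying moving → AF moving: {Moving, Ground, Floor2, Floor1, DoorClosed, DoorOpen}.
States satisfying AG (moving → AF moving): {Moving, Ground, Floor2, Floor1, DoorClosed, DoorOpen}.

{Moving, Ground, Floor2, Floor1, DoorClosed, DoorOpen}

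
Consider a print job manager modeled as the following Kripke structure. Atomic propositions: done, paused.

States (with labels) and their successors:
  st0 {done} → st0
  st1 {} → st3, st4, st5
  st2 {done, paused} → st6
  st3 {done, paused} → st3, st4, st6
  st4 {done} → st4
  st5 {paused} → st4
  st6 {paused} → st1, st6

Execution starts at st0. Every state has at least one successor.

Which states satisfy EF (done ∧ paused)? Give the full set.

{st1, st2, st3, st6}

States satisfying done ∧ paused: {st2, st3}.
States satisfying EF (done ∧ paused): {st1, st2, st3, st6}.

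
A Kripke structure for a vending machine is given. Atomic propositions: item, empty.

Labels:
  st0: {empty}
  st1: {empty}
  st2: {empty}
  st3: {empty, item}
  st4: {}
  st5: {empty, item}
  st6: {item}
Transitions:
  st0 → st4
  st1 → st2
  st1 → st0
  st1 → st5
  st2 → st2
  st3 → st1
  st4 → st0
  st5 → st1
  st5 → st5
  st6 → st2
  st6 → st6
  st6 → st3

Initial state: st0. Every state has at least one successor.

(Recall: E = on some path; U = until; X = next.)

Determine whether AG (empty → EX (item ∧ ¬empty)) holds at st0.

No

States satisfying empty → EX (item ∧ ¬empty): {st4, st6}.
States satisfying AG (empty → EX (item ∧ ¬empty)): ∅.
st0 is reachable from st0 and violates empty → EX (item ∧ ¬empty), so AG fails at st0.
st0 ∉ Sat(AG (empty → EX (item ∧ ¬empty))).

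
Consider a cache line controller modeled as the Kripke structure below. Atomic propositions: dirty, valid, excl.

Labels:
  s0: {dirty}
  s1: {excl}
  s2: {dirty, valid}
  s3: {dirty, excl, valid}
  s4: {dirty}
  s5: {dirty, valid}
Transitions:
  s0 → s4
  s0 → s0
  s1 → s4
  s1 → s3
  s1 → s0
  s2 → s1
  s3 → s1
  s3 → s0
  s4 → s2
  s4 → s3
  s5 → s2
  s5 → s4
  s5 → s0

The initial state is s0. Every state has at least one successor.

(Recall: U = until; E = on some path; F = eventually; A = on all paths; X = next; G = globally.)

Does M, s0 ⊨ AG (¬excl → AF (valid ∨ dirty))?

Satisfied

States satisfying ¬excl → AF (valid ∨ dirty): {s0, s1, s2, s3, s4, s5}.
States satisfying AG (¬excl → AF (valid ∨ dirty)): {s0, s1, s2, s3, s4, s5}.
Every state reachable from s0 satisfies ¬excl → AF (valid ∨ dirty).
s0 ∈ Sat(AG (¬excl → AF (valid ∨ dirty))).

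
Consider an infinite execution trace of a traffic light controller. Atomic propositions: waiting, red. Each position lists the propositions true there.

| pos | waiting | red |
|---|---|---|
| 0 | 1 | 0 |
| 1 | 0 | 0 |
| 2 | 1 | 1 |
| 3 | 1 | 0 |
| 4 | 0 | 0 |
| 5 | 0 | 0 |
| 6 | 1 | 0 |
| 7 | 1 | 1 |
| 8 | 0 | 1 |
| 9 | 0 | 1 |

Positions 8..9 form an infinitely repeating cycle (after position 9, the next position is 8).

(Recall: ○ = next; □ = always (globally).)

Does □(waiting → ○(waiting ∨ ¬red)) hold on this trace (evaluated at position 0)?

waiting → ○(waiting ∨ ¬red) must hold at every position from 0 onward. It fails at position 7, so □(waiting → ○(waiting ∨ ¬red)) is false.
Positions where waiting holds: 0, 2, 3, 6, 7.
Check ○(waiting ∨ ¬red) at each: 0→ok, 2→ok, 3→ok, 6→ok, 7→fails.

Violated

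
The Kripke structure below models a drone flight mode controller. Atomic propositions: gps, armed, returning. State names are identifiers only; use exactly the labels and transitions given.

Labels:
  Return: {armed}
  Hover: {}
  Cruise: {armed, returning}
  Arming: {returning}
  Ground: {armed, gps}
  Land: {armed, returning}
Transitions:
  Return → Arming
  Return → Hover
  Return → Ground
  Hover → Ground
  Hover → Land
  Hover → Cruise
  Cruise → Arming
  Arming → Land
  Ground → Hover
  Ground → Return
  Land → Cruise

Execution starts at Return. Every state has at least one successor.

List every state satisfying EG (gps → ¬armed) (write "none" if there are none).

{Return, Hover, Cruise, Arming, Land}

States satisfying gps → ¬armed: {Return, Hover, Cruise, Arming, Land}.
States satisfying EG (gps → ¬armed): {Return, Hover, Cruise, Arming, Land}.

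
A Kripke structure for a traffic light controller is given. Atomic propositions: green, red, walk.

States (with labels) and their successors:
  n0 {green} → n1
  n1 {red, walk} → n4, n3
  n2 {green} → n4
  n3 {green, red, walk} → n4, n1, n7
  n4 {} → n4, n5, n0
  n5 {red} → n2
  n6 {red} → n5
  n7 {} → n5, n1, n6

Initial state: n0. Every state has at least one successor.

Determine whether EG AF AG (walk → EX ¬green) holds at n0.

States satisfying AF AG (walk → EX ¬green): {n0, n1, n2, n3, n4, n5, n6, n7}.
States satisfying EG AF AG (walk → EX ¬green): {n0, n1, n2, n3, n4, n5, n6, n7}.
n0 ∈ Sat(EG AF AG (walk → EX ¬green)).

Holds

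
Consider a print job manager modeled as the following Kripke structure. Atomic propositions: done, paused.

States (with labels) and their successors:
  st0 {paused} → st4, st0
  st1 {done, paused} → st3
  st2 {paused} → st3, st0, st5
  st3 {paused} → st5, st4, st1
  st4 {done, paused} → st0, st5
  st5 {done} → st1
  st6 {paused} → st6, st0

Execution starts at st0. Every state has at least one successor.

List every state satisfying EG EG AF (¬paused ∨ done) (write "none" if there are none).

States satisfying EG AF (¬paused ∨ done): {st1, st3, st4, st5}.
States satisfying EG EG AF (¬paused ∨ done): {st1, st3, st4, st5}.

{st1, st3, st4, st5}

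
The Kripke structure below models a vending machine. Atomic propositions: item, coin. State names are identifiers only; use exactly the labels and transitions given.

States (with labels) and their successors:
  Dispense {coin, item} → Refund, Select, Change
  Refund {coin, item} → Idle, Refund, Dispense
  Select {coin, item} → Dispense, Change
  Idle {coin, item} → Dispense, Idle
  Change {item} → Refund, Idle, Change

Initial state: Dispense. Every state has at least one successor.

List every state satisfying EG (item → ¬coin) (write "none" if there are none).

{Change}

States satisfying item → ¬coin: {Change}.
States satisfying EG (item → ¬coin): {Change}.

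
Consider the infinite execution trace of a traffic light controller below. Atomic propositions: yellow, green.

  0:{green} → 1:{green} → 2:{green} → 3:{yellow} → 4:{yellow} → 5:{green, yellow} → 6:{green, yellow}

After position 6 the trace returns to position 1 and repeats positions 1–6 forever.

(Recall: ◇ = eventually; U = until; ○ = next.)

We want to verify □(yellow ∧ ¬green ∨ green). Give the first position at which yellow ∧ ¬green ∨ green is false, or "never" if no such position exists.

yellow ∧ ¬green ∨ green holds at every position 0..6, and those are all the positions the trace ever visits, so the invariant □(yellow ∧ ¬green ∨ green) is never violated.

never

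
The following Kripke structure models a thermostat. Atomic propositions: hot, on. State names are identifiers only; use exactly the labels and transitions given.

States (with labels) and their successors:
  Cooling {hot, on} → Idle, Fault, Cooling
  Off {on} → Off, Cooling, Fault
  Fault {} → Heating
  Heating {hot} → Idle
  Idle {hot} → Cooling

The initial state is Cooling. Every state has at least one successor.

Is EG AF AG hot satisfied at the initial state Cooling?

No

States satisfying AF AG hot: ∅.
States satisfying EG AF AG hot: ∅.
No suitable path/successor from Cooling witnesses the formula.
Cooling ∉ Sat(EG AF AG hot).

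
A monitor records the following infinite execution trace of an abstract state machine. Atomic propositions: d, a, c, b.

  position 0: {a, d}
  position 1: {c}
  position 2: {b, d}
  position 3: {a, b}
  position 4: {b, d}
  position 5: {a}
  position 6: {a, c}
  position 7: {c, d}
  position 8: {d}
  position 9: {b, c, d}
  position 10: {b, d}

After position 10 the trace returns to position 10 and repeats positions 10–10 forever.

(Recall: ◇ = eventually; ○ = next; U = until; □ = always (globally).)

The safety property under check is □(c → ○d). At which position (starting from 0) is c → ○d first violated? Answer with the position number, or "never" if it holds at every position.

c → ○d holds at every position 0..10, and those are all the positions the trace ever visits, so the invariant □(c → ○d) is never violated.

never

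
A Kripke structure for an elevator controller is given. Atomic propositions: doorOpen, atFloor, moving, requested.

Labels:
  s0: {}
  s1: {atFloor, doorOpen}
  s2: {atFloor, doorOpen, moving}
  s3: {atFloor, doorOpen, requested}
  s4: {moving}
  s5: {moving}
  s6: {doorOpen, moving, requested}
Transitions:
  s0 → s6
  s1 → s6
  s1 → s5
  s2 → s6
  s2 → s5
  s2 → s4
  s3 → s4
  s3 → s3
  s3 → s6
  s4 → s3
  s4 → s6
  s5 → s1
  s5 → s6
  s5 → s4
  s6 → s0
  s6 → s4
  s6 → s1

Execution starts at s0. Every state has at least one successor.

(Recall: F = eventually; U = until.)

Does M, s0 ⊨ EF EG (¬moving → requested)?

States satisfying EG (¬moving → requested): {s2, s3, s4, s5, s6}.
States satisfying EF EG (¬moving → requested): {s0, s1, s2, s3, s4, s5, s6}.
Some path from s0 reaches a state where EG (¬moving → requested) holds.
s0 ∈ Sat(EF EG (¬moving → requested)).

Holds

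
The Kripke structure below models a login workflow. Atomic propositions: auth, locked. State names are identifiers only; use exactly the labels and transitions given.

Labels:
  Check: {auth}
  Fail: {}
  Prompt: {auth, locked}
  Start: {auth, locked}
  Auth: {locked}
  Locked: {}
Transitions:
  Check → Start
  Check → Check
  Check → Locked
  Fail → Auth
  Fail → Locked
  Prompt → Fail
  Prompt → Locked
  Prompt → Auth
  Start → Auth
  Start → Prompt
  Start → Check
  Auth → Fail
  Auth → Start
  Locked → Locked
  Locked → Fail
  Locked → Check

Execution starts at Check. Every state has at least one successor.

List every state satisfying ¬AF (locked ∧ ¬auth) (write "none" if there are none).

{Check, Fail, Prompt, Start, Locked}

States satisfying locked ∧ ¬auth: {Auth}.
States satisfying AF (locked ∧ ¬auth): {Auth}.
States satisfying ¬AF (locked ∧ ¬auth): {Check, Fail, Prompt, Start, Locked}.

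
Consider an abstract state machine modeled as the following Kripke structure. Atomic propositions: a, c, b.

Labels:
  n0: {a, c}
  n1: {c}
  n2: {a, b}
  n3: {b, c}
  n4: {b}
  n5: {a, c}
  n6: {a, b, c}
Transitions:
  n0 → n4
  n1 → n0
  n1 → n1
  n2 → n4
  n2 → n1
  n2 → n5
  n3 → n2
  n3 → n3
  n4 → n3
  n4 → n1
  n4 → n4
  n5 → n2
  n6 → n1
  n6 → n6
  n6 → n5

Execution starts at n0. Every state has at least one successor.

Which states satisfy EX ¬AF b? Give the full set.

{n1, n2, n4, n6}

States satisfying ¬AF b: {n1}.
States satisfying EX ¬AF b: {n1, n2, n4, n6}.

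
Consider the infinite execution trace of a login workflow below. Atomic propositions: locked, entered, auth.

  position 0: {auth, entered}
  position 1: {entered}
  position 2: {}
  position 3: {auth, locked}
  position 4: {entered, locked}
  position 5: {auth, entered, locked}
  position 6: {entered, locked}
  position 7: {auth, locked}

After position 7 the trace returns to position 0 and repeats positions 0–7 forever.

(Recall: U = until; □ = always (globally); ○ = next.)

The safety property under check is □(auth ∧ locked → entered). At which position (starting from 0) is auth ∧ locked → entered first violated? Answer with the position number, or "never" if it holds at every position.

Check auth ∧ locked → entered at each position in order: 0 ✓, 1 ✓, 2 ✓.
At position 3 the labels are {auth, locked}, so auth ∧ locked → entered is false there. This is the first violation.

3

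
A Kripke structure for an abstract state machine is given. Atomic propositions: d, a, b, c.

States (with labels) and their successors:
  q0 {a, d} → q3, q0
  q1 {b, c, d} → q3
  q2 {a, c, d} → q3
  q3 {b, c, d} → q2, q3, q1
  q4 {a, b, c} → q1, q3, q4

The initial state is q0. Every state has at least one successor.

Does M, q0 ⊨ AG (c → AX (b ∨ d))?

Yes

States satisfying c → AX (b ∨ d): {q0, q1, q2, q3, q4}.
States satisfying AG (c → AX (b ∨ d)): {q0, q1, q2, q3, q4}.
Every state reachable from q0 satisfies c → AX (b ∨ d).
q0 ∈ Sat(AG (c → AX (b ∨ d))).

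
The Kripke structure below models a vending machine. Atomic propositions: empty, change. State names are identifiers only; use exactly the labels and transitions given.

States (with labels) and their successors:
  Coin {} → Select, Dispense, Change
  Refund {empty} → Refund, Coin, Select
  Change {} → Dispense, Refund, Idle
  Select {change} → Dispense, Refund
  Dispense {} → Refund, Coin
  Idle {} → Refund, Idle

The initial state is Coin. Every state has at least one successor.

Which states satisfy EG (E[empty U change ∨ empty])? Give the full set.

States satisfying E[empty U change ∨ empty]: {Refund, Select}.
States satisfying EG (E[empty U change ∨ empty]): {Refund, Select}.

{Refund, Select}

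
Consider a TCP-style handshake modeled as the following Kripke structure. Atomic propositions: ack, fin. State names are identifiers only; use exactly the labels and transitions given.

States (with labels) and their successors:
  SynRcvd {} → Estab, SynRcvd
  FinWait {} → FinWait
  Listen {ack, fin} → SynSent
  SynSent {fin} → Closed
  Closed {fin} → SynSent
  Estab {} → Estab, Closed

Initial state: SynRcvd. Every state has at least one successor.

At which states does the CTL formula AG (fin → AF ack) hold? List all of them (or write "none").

{FinWait}

States satisfying fin → AF ack: {SynRcvd, FinWait, Listen, Estab}.
States satisfying AG (fin → AF ack): {FinWait}.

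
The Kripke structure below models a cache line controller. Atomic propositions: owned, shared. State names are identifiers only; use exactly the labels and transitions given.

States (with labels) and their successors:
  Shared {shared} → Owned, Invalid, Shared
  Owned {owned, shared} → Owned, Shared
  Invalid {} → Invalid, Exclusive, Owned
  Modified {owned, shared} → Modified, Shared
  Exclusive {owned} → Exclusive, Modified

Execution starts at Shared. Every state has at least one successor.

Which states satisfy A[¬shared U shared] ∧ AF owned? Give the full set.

States satisfying ¬shared: {Invalid, Exclusive}.
States satisfying shared: {Shared, Owned, Modified}.
States satisfying A[¬shared U shared]: {Shared, Owned, Modified}.
States satisfying owned: {Owned, Modified, Exclusive}.
States satisfying AF owned: {Owned, Modified, Exclusive}.
States satisfying A[¬shared U shared] ∧ AF owned: {Owned, Modified}.

{Owned, Modified}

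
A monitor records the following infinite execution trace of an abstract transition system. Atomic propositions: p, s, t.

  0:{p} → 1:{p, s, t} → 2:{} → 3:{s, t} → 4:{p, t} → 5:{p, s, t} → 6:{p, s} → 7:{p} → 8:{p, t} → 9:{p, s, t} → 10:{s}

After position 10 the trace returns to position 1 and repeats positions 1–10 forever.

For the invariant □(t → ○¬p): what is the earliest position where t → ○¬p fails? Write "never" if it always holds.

Check t → ○¬p at each position in order: 0 ✓, 1 ✓, 2 ✓.
At position 3 the labels are {s, t} and the next position 4 has {p, t}, so t → ○¬p is false there. This is the first violation.

3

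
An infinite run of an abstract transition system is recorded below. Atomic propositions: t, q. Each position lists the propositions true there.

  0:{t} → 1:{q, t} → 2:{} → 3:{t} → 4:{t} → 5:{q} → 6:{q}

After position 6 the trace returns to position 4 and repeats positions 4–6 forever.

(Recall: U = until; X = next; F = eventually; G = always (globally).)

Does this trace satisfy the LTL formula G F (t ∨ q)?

Yes

F (t ∨ q) holds at every position 0..6, and those are all positions ever visited, so G F (t ∨ q) holds.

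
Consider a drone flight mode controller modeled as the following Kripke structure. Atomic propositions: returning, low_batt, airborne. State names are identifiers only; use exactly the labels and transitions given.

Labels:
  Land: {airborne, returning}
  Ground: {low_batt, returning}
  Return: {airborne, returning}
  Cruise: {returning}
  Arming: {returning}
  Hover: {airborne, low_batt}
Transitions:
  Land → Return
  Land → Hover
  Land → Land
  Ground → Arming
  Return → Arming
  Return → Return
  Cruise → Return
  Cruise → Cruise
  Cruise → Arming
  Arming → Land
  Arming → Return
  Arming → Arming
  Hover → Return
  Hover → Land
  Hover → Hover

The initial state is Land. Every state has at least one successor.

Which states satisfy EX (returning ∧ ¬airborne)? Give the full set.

{Ground, Return, Cruise, Arming}

States satisfying returning ∧ ¬airborne: {Ground, Cruise, Arming}.
States satisfying EX (returning ∧ ¬airborne): {Ground, Return, Cruise, Arming}.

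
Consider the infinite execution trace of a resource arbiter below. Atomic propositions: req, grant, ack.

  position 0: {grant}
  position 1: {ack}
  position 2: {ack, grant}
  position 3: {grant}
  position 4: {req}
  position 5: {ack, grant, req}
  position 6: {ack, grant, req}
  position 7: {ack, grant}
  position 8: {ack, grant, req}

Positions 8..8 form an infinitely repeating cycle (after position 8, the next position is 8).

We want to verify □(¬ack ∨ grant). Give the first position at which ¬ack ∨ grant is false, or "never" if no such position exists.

Check ¬ack ∨ grant at each position in order: 0 ✓.
At position 1 the labels are {ack}, so ¬ack ∨ grant is false there. This is the first violation.

1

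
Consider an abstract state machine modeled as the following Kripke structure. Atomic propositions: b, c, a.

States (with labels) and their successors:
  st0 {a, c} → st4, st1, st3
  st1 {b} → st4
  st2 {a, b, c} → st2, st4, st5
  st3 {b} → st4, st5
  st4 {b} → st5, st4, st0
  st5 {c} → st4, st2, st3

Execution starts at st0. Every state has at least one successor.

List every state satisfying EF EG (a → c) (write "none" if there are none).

{st0, st1, st2, st3, st4, st5}

States satisfying EG (a → c): {st0, st1, st2, st3, st4, st5}.
States satisfying EF EG (a → c): {st0, st1, st2, st3, st4, st5}.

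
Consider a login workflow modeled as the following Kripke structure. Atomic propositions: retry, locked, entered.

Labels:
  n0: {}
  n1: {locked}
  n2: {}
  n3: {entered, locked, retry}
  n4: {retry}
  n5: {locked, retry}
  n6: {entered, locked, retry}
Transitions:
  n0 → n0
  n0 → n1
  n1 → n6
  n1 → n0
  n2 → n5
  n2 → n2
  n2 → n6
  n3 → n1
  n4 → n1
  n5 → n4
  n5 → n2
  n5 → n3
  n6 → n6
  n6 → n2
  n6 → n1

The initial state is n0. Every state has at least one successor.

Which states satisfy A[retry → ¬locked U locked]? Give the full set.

{n1, n3, n4, n5, n6}

States satisfying retry → ¬locked: {n0, n1, n2, n4}.
States satisfying locked: {n1, n3, n5, n6}.
States satisfying A[retry → ¬locked U locked]: {n1, n3, n4, n5, n6}.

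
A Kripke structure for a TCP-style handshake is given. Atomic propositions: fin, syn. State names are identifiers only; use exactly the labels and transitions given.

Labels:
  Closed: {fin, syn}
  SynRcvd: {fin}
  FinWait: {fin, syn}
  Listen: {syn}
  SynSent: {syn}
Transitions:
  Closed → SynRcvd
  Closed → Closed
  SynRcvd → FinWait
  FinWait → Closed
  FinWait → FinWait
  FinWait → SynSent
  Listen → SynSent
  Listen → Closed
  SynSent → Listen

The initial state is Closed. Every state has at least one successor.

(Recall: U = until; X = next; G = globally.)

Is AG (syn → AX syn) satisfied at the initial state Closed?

Violated

States satisfying syn → AX syn: {SynRcvd, FinWait, Listen, SynSent}.
States satisfying AG (syn → AX syn): ∅.
Closed is reachable from Closed and violates syn → AX syn, so AG fails at Closed.
Closed ∉ Sat(AG (syn → AX syn)).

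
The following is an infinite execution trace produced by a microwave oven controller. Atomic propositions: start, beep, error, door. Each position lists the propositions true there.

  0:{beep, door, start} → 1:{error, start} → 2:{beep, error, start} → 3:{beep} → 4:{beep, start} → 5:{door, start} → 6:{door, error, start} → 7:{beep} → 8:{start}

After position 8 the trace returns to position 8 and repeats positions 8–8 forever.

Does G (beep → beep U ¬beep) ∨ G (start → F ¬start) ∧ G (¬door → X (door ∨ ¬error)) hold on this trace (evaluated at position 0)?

Satisfied

beep → beep U ¬beep holds at every position 0..8, and those are all positions ever visited, so G (beep → beep U ¬beep) holds.
Positions where beep holds: 0, 2, 3, 4, 7.
Check beep U ¬beep at each: 0→ok, 2→ok, 3→ok, 4→ok, 7→ok.
At position 0: G (beep → beep U ¬beep) is true; G (start → F ¬start) ∧ G (¬door → X (door ∨ ¬error)) is false; so G (beep → beep U ¬beep) ∨ G (start → F ¬start) ∧ G (¬door → X (door ∨ ¬error)) is true.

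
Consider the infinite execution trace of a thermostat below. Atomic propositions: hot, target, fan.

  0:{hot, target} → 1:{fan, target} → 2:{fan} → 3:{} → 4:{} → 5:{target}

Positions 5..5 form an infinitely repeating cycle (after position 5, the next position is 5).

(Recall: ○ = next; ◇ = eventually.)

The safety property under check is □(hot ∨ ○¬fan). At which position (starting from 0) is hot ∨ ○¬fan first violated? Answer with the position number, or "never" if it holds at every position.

1

Check hot ∨ ○¬fan at each position in order: 0 ✓.
At position 1 the labels are {fan, target} and the next position 2 has {fan}, so hot ∨ ○¬fan is false there. This is the first violation.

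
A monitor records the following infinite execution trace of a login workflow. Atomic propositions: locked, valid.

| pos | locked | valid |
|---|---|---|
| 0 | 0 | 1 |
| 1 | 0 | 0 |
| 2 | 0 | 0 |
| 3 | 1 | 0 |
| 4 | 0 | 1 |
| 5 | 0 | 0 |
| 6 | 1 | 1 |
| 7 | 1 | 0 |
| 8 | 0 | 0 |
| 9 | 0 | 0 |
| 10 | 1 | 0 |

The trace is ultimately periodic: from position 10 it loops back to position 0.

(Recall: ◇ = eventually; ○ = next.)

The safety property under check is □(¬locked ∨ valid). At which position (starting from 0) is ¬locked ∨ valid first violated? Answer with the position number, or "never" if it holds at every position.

Check ¬locked ∨ valid at each position in order: 0 ✓, 1 ✓, 2 ✓.
At position 3 the labels are {locked}, so ¬locked ∨ valid is false there. This is the first violation.

3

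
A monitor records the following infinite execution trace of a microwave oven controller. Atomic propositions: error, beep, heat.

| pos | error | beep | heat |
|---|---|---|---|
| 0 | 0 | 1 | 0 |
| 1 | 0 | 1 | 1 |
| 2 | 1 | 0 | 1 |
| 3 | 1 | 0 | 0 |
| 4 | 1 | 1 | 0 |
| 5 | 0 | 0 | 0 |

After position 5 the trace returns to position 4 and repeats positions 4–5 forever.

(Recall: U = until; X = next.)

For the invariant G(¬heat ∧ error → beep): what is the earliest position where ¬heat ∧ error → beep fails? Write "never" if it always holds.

3

Check ¬heat ∧ error → beep at each position in order: 0 ✓, 1 ✓, 2 ✓.
At position 3 the labels are {error}, so ¬heat ∧ error → beep is false there. This is the first violation.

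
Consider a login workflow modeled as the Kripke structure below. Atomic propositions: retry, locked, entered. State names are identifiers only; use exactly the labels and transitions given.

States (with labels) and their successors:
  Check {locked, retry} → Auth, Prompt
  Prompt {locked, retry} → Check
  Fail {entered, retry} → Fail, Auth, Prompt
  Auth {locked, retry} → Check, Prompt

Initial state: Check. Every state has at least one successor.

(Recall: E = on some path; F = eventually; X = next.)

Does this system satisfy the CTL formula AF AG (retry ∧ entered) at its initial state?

Does not hold

States satisfying AG (retry ∧ entered): ∅.
States satisfying AF AG (retry ∧ entered): ∅.
There is a path from Check along which AG (retry ∧ entered) never holds.
Check ∉ Sat(AF AG (retry ∧ entered)).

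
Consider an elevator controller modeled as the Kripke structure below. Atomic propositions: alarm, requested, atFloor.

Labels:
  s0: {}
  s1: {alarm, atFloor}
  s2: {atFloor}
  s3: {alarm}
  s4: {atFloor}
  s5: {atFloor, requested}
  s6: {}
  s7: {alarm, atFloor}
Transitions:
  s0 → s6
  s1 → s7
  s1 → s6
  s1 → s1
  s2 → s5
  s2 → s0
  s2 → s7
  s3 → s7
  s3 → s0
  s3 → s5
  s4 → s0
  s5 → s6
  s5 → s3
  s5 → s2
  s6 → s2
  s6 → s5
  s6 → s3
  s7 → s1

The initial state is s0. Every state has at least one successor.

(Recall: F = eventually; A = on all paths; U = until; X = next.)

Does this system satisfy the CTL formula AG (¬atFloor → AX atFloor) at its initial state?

States satisfying ¬atFloor → AX atFloor: {s1, s2, s4, s5, s7}.
States satisfying AG (¬atFloor → AX atFloor): ∅.
s0 is reachable from s0 and violates ¬atFloor → AX atFloor, so AG fails at s0.
s0 ∉ Sat(AG (¬atFloor → AX atFloor)).

No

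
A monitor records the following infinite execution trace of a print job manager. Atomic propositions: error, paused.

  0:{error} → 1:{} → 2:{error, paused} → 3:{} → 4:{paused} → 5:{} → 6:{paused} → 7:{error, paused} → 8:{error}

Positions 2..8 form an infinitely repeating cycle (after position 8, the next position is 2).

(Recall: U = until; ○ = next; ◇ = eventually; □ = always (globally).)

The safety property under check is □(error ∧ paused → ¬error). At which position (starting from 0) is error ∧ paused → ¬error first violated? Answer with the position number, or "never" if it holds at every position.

2

Check error ∧ paused → ¬error at each position in order: 0 ✓, 1 ✓.
At position 2 the labels are {error, paused}, so error ∧ paused → ¬error is false there. This is the first violation.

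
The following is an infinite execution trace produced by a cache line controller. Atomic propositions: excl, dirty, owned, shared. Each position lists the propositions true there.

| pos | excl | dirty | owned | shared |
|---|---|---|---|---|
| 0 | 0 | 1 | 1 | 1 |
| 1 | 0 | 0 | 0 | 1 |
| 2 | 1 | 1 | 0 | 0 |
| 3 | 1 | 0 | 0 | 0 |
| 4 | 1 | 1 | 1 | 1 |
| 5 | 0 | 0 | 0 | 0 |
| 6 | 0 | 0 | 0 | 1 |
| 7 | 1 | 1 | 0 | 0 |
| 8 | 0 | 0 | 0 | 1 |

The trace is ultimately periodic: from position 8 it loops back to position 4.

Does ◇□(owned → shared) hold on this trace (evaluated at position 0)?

□(owned → shared) holds at position 0, which is reachable from 0, so ◇□(owned → shared) holds.

Holds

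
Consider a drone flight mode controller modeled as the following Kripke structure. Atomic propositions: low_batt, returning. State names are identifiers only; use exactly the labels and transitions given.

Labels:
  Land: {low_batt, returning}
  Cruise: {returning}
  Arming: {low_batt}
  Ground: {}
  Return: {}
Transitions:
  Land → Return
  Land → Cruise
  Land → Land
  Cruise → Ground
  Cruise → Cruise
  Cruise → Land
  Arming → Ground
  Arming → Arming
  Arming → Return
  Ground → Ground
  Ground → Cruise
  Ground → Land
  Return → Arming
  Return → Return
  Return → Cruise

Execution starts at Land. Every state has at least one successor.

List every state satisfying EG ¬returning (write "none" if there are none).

States satisfying ¬returning: {Arming, Ground, Return}.
States satisfying EG ¬returning: {Arming, Ground, Return}.

{Arming, Ground, Return}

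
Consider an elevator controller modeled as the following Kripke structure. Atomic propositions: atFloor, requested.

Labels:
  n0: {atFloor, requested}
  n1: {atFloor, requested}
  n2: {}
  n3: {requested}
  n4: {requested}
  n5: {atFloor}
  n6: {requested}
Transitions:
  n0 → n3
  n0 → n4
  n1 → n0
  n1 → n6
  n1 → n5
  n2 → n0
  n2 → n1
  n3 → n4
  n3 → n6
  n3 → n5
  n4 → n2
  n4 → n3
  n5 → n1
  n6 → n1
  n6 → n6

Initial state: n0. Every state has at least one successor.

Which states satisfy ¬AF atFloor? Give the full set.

{n3, n4, n6}

States satisfying atFloor: {n0, n1, n5}.
States satisfying AF atFloor: {n0, n1, n2, n5}.
States satisfying ¬AF atFloor: {n3, n4, n6}.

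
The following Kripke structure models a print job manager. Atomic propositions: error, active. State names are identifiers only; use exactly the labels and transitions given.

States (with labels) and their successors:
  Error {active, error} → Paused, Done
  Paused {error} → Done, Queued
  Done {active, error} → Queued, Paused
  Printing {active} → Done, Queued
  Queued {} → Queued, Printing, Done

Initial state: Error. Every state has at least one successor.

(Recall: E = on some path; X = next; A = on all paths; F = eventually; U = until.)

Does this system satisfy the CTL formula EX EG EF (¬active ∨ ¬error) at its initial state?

Yes

States satisfying EG EF (¬active ∨ ¬error): {Error, Paused, Done, Printing, Queued}.
States satisfying EX EG EF (¬active ∨ ¬error): {Error, Paused, Done, Printing, Queued}.
Error ∈ Sat(EX EG EF (¬active ∨ ¬error)).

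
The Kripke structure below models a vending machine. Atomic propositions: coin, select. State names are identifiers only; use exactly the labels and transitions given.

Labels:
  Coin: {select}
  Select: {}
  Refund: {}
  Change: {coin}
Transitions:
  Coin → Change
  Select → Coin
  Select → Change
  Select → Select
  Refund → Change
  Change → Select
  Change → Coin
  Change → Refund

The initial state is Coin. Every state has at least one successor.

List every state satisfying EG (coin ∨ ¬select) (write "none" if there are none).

States satisfying coin ∨ ¬select: {Select, Refund, Change}.
States satisfying EG (coin ∨ ¬select): {Select, Refund, Change}.

{Select, Refund, Change}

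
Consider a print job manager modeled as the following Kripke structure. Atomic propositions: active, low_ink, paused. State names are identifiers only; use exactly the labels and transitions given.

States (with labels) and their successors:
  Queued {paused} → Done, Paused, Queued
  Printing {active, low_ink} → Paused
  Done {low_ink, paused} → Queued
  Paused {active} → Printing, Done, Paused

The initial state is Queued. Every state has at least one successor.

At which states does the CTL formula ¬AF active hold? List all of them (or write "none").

States satisfying active: {Printing, Paused}.
States satisfying AF active: {Printing, Paused}.
States satisfying ¬AF active: {Queued, Done}.

{Queued, Done}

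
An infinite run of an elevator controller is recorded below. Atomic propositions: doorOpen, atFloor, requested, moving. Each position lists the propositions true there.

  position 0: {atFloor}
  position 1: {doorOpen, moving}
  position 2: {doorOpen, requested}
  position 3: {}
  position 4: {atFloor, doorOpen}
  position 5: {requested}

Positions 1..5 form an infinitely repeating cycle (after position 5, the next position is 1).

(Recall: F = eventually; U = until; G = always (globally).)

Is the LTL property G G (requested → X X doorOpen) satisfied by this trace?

G (requested → X X doorOpen) holds at every position 0..5, and those are all positions ever visited, so G G (requested → X X doorOpen) holds.

Holds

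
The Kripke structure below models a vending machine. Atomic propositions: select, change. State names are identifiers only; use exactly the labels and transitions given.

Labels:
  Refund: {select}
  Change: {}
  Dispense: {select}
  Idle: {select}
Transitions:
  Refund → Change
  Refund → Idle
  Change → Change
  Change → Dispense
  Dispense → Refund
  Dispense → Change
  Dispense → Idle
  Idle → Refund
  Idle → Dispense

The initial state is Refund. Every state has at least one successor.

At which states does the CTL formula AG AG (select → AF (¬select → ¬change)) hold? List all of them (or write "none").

{Refund, Change, Dispense, Idle}

States satisfying AG (select → AF (¬select → ¬change)): {Refund, Change, Dispense, Idle}.
States satisfying AG AG (select → AF (¬select → ¬change)): {Refund, Change, Dispense, Idle}.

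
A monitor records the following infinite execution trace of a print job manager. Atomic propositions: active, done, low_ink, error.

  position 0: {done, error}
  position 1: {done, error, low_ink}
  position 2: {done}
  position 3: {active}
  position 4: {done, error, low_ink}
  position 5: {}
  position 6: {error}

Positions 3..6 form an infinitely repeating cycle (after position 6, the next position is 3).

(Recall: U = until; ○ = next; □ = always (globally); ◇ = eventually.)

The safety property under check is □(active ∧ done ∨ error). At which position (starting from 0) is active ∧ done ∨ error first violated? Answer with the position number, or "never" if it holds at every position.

Check active ∧ done ∨ error at each position in order: 0 ✓, 1 ✓.
At position 2 the labels are {done}, so active ∧ done ∨ error is false there. This is the first violation.

2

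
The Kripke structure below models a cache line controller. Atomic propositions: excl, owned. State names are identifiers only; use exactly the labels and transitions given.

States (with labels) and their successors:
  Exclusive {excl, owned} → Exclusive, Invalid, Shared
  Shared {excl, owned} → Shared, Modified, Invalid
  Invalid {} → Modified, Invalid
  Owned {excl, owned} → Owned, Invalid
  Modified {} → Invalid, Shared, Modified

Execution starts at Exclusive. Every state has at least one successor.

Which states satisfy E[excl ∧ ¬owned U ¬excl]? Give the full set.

{Invalid, Modified}

States satisfying excl ∧ ¬owned: ∅.
States satisfying ¬excl: {Invalid, Modified}.
States satisfying E[excl ∧ ¬owned U ¬excl]: {Invalid, Modified}.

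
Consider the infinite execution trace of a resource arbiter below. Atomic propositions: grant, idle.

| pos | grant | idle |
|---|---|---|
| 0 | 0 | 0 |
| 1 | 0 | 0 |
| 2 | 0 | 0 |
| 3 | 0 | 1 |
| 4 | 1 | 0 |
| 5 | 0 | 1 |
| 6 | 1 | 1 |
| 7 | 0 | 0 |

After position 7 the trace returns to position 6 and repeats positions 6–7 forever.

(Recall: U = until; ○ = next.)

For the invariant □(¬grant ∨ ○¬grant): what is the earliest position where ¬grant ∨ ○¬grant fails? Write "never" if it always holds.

¬grant ∨ ○¬grant holds at every position 0..7, and those are all the positions the trace ever visits, so the invariant □(¬grant ∨ ○¬grant) is never violated.

never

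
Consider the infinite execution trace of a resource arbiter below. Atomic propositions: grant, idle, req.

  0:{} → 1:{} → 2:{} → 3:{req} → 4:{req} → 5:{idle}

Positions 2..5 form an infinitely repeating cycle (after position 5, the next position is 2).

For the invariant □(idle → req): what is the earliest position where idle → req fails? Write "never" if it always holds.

Check idle → req at each position in order: 0 ✓, 1 ✓, 2 ✓, 3 ✓, 4 ✓.
At position 5 the labels are {idle}, so idle → req is false there. This is the first violation.

5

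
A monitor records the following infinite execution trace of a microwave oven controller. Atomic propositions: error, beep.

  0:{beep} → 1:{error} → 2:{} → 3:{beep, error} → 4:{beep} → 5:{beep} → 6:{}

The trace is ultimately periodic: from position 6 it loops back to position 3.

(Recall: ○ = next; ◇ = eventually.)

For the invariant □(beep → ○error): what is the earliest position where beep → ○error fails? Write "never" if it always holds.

3

Check beep → ○error at each position in order: 0 ✓, 1 ✓, 2 ✓.
At position 3 the labels are {beep, error} and the next position 4 has {beep}, so beep → ○error is false there. This is the first violation.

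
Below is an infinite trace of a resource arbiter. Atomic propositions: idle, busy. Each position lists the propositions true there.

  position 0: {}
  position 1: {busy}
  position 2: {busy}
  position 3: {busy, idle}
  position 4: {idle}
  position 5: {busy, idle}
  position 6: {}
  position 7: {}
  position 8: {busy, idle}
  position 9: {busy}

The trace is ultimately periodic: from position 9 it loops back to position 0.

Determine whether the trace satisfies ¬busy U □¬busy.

Violated

Walking from position 0: at position 1, □¬busy has not yet held and ¬busy fails, so ¬busy U □¬busy is false.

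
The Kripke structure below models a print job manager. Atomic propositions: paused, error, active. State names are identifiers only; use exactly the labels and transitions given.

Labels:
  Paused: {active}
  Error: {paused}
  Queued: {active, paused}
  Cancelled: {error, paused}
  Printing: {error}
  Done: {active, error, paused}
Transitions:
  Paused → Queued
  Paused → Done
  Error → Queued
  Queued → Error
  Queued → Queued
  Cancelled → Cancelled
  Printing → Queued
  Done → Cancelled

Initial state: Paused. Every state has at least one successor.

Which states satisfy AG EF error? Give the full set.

{Cancelled, Done}

States satisfying EF error: {Paused, Cancelled, Printing, Done}.
States satisfying AG EF error: {Cancelled, Done}.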